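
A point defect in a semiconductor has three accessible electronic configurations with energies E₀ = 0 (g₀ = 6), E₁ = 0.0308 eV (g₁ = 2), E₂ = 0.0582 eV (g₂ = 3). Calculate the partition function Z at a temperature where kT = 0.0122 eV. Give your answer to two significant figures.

Eᵢ/kT = 0, 2.525, 4.770.
Z = Σ gᵢe^(−Eᵢ/kT) = 6·e^(−0) + 2·e^(−2.525) + 3·e^(−4.770) = 6.000 + 0.1601 + 0.02544 = 6.186.

Z = 6.2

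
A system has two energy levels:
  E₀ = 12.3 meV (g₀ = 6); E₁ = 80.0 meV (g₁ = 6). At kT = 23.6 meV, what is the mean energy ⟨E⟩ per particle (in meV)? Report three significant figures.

15.9 meV

Eᵢ/kT = 0.52119, 3.3898.
Z = Σ gᵢe^(−Eᵢ/kT) = 6·e^(−0.52119) + 6·e^(−3.3898) = 3.5629 + 0.20229 = 3.7652.
⟨E⟩ = Σ Eᵢ gᵢe^(−Eᵢ/kT) / Z = (12.3·3.5629 + 80.0·0.20229) / 3.7652 = 15.9 meV.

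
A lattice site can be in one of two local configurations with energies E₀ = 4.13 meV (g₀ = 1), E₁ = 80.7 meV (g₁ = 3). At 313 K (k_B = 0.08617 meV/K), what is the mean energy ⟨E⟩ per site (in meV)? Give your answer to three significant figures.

15.6 meV

k_BT = 0.08617 × 313 K = 26.971 meV.
Eᵢ/kT = 0.15313, 2.9921.
Z = Σ gᵢe^(−Eᵢ/kT) = 1·e^(−0.15313) + 3·e^(−2.9921) = 0.85802 + 0.15055 = 1.0086.
⟨E⟩ = Σ Eᵢ gᵢe^(−Eᵢ/kT) / Z = (4.13·0.85802 + 80.7·0.15055) / 1.0086 = 15.6 meV.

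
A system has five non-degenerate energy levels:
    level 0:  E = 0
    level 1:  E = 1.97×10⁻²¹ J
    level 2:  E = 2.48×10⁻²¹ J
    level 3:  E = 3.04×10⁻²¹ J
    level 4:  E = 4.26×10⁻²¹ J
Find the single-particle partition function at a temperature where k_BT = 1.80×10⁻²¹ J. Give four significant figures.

Z = 1.865

Eᵢ/kT = 0, 1.09444, 1.37778, 1.68889, 2.36667.
Z = Σ e^(−Eᵢ/kT) = e^(−0) + e^(−1.09444) + e^(−1.37778) + e^(−1.68889) + e^(−2.36667) = 1.00000 + 0.334727 + 0.252138 + 0.184724 + 0.0937925 = 1.86538.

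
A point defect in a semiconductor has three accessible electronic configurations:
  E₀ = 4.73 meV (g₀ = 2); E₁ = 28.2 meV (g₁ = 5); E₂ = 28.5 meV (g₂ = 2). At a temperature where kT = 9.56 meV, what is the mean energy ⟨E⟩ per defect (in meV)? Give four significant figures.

10.14 meV

Eᵢ/kT = 0.494770, 2.94979, 2.98117.
Z = Σ gᵢe^(−Eᵢ/kT) = 2·e^(−0.494770) + 5·e^(−2.94979) + 2·e^(−2.98117) = 1.21942 + 0.261753 + 0.101467 = 1.58264.
⟨E⟩ = Σ Eᵢ gᵢe^(−Eᵢ/kT) / Z = (4.73·1.21942 + 28.2·0.261753 + 28.5·0.101467) / 1.58264 = 10.14 meV.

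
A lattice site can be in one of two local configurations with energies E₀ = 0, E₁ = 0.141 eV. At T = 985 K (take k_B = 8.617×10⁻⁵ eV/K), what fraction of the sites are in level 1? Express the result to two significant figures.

k_BT = 8.617×10⁻⁵ × 985 K = 0.08488 eV.
Eᵢ/kT = 0, 1.661.
Z = Σ e^(−Eᵢ/kT) = e^(−0) + e^(−1.661) = 1.000 + 0.1899 = 1.190.
P₁ = e^(−E₁/kT) / Z = 0.1899/1.190 = 0.16.

0.16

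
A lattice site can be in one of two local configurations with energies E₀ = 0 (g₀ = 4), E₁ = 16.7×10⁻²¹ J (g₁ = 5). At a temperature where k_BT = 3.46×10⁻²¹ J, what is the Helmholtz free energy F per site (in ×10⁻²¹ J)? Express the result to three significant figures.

Eᵢ/kT = 0, 4.8266.
Z = Σ gᵢe^(−Eᵢ/kT) = 4·e^(−0) + 5·e^(−4.8266) = 4.0000 + 0.040069 = 4.0401.
F = −kT ln Z = −3.46 × ln(4.0401) = −3.46 × 1.3963 = -4.83 ×10⁻²¹ J.

-4.83 ×10⁻²¹ J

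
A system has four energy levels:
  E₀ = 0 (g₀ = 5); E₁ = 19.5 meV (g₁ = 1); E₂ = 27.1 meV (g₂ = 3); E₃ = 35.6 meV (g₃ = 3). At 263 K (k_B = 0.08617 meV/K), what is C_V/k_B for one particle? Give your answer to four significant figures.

0.3309

k_BT = 0.08617 × 263 K = 22.6627 meV.
Eᵢ/kT = 0, 0.860445, 1.19580, 1.57086.
Z = Σ gᵢe^(−Eᵢ/kT) = 5·e^(−0) + 1·e^(−0.860445) + 3·e^(−1.19580) + 3·e^(−1.57086) = 5.00000 + 0.422974 + 0.907386 + 0.623599 = 6.95396.
⟨E⟩ = 7.91467 meV, ⟨E²⟩ = 232.609 meV².
C_V/k_B = (⟨E²⟩ − ⟨E⟩²)/(kT)² = (232.609 − 62.6420)/513.598 = 0.3309.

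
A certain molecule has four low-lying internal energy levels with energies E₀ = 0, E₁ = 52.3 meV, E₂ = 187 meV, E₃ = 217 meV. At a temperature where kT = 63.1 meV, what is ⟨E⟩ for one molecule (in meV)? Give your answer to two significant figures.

Eᵢ/kT = 0, 0.8288, 2.964, 3.439.
Z = Σ e^(−Eᵢ/kT) = e^(−0) + e^(−0.8288) + e^(−2.964) + e^(−3.439) = 1.000 + 0.4366 + 0.05161 + 0.03210 = 1.520.
⟨E⟩ = Σ Eᵢ e^(−Eᵢ/kT) / Z = (0·1.000 + 52.3·0.4366 + 187·0.05161 + 217·0.03210) / 1.520 = 26 meV.

26 meV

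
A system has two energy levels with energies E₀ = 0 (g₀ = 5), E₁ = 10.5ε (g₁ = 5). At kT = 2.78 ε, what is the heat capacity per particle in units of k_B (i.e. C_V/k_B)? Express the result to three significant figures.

0.312

Eᵢ/kT = 0, 3.7770.
Z = Σ gᵢe^(−Eᵢ/kT) = 5·e^(−0) + 5·e^(−3.7770) = 5.0000 + 0.11446 = 5.1145.
⟨E⟩ = 0.23498 ε, ⟨E²⟩ = 2.4673 ε².
C_V/k_B = (⟨E²⟩ − ⟨E⟩²)/(kT)² = (2.4673 − 0.055216)/7.7284 = 0.312.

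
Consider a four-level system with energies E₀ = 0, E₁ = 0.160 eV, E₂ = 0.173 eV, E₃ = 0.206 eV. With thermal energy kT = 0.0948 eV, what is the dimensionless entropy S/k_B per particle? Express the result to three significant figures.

Eᵢ/kT = 0, 1.6878, 1.8249, 2.1730.
Z = Σ e^(−Eᵢ/kT) = e^(−0) + e^(−1.6878) + e^(−1.8249) + e^(−2.1730) = 1.0000 + 0.18493 + 0.16123 + 0.11384 = 1.4600.
⟨E⟩ = Σ EᵢPᵢ = 0.055433 eV.
S/k_B = ln Z + ⟨E⟩/kT = ln(1.4600) + 0.055433/0.0948 = 0.37844 + 0.58474 = 0.963.

0.963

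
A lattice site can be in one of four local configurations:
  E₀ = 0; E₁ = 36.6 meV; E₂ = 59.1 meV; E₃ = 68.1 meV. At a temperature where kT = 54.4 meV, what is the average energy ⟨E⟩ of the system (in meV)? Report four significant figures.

Eᵢ/kT = 0, 0.672794, 1.08640, 1.25184.
Z = Σ e^(−Eᵢ/kT) = e^(−0) + e^(−0.672794) + e^(−1.08640) + e^(−1.25184) = 1.00000 + 0.510281 + 0.337429 + 0.285978 = 2.13369.
⟨E⟩ = Σ Eᵢ e^(−Eᵢ/kT) / Z = (0·1.00000 + 36.6·0.510281 + 59.1·0.337429 + 68.1·0.285978) / 2.13369 = 27.23 meV.

27.23 meV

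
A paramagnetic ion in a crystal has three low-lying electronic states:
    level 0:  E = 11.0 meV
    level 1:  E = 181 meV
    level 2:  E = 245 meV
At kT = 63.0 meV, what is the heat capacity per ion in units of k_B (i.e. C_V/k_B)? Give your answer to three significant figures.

Eᵢ/kT = 0.17460, 2.8730, 3.8889.
Z = Σ e^(−Eᵢ/kT) = e^(−0.17460) + e^(−2.8730) + e^(−3.8889) = 0.83979 + 0.056529 + 0.020468 = 0.91679.
⟨E⟩ = 26.706 meV, ⟨E²⟩ = 3471.0 meV².
C_V/k_B = (⟨E²⟩ − ⟨E⟩²)/(kT)² = (3471.0 − 713.21)/3969.0 = 0.695.

0.695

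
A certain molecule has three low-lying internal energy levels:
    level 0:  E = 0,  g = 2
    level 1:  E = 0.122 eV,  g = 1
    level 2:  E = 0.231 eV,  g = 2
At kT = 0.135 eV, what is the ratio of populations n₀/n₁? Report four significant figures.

4.937

n₀/n₁ = (g₀/g₁) exp[−(E₀−E₁)/kT] = (2/1) × exp(−(-0.122 eV)/(0.135 eV)) = (2/1) × exp(0.903704) = 4.937.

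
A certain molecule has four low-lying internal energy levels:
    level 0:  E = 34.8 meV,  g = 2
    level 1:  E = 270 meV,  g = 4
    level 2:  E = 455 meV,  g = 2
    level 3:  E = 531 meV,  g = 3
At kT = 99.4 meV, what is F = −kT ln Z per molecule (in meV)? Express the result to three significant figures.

-53.2 meV

Eᵢ/kT = 0.35010, 2.7163, 4.5775, 5.3421.
Z = Σ gᵢe^(−Eᵢ/kT) = 2·e^(−0.35010) + 4·e^(−2.7163) + 2·e^(−4.5775) + 3·e^(−5.3421) = 1.4092 + 0.26448 + 0.020561 + 0.014357 = 1.7086.
F = −kT ln Z = −99.4 × ln(1.7086) = −99.4 × 0.53567 = -53.2 meV.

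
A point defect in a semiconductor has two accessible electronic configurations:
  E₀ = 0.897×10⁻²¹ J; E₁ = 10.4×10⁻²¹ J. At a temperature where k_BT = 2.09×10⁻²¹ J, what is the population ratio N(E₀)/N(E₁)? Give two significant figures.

94

n₀/n₁ = exp[−(E₀−E₁)/kT] = exp(−(-9.503 ×10⁻²¹ J)/(2.09 ×10⁻²¹ J)) = exp(4.547) = 94.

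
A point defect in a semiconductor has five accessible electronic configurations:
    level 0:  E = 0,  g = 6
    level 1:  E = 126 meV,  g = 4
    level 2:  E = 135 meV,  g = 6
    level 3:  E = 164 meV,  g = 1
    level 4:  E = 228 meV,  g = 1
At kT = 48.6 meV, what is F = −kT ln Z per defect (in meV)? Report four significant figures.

-92.56 meV

Eᵢ/kT = 0, 2.59259, 2.77778, 3.37449, 4.69136.
Z = Σ gᵢe^(−Eᵢ/kT) = 6·e^(−0) + 4·e^(−2.59259) + 6·e^(−2.77778) + 1·e^(−3.37449) + 1·e^(−4.69136) = 6.00000 + 0.299304 + 0.373058 + 0.0342356 + 0.00917420 = 6.71577.
F = −kT ln Z = −48.6 × ln(6.71577) = −48.6 × 1.90446 = -92.56 meV.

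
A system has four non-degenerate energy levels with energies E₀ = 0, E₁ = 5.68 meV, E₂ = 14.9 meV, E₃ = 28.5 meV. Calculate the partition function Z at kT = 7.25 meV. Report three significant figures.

Z = 1.60

Eᵢ/kT = 0, 0.78345, 2.0552, 3.9310.
Z = Σ e^(−Eᵢ/kT) = e^(−0) + e^(−0.78345) + e^(−2.0552) + e^(−3.9310) = 1.0000 + 0.45683 + 0.12807 + 0.019624 = 1.6045.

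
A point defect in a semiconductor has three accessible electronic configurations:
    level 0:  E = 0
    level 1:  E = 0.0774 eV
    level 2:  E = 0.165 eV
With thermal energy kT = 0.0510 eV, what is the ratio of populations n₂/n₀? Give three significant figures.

n₂/n₀ = exp[−(E₂−E₀)/kT] = exp(−(0.165 eV)/(0.0510 eV)) = exp(-3.2353) = 0.0393.

0.0393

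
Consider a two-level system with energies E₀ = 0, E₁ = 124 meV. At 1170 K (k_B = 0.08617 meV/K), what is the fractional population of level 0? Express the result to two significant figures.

0.77

k_BT = 0.08617 × 1170 K = 100.8 meV.
Eᵢ/kT = 0, 1.230.
Z = Σ e^(−Eᵢ/kT) = e^(−0) + e^(−1.230) = 1.000 + 0.2923 = 1.292.
P₀ = e^(−E₀/kT) / Z = 1.000/1.292 = 0.77.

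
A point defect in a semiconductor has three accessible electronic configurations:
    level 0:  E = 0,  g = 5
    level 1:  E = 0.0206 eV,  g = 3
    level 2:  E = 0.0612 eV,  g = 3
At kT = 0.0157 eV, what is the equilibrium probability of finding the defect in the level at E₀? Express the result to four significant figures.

Eᵢ/kT = 0, 1.31210, 3.89809.
Z = Σ gᵢe^(−Eᵢ/kT) = 5·e^(−0) + 3·e^(−1.31210) + 3·e^(−3.89809) = 5.00000 + 0.807762 + 0.0608418 = 5.86860.
P₀ = g₀ e^(−E₀/kT) / Z = 5.00000/5.86860 = 0.8520.

0.8520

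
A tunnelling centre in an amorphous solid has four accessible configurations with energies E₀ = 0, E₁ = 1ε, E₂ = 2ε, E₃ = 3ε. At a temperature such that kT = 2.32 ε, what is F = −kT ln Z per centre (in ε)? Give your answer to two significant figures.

-2.0 ε

Eᵢ/kT = 0, 0.4310, 0.8621, 1.293.
Z = Σ e^(−Eᵢ/kT) = e^(−0) + e^(−0.4310) + e^(−0.8621) + e^(−1.293) = 1.000 + 0.6499 + 0.4223 + 0.2744 = 2.347.
F = −kT ln Z = −2.32 × ln(2.347) = −2.32 × 0.8531 = -2.0 ε.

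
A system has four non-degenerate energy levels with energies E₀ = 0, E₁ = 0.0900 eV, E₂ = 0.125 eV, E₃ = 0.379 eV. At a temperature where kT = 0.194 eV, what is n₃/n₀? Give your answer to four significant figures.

0.1418

n₃/n₀ = exp[−(E₃−E₀)/kT] = exp(−(0.379 eV)/(0.194 eV)) = exp(-1.95361) = 0.1418.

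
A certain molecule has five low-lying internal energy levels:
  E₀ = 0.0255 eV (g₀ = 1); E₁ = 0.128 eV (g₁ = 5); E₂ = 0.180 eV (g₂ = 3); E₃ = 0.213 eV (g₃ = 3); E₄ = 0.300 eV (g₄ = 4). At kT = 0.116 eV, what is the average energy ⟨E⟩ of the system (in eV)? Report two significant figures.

0.14 eV

Eᵢ/kT = 0.2198, 1.103, 1.552, 1.836, 2.586.
Z = Σ gᵢe^(−Eᵢ/kT) = 1·e^(−0.2198) + 5·e^(−1.103) + 3·e^(−1.552) + 3·e^(−1.836) + 4·e^(−2.586) = 0.8027 + 1.659 + 0.6355 + 0.4784 + 0.3013 = 3.877.
⟨E⟩ = Σ Eᵢ gᵢe^(−Eᵢ/kT) / Z = (0.0255·0.8027 + 0.128·1.659 + 0.180·0.6355 + 0.213·0.4784 + 0.300·0.3013) / 3.877 = 0.14 eV.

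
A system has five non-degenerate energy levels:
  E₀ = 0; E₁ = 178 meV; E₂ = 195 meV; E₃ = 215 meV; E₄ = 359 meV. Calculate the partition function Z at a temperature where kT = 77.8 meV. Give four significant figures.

Z = 1.256

Eᵢ/kT = 0, 2.28792, 2.50643, 2.76350, 4.61440.
Z = Σ e^(−Eᵢ/kT) = e^(−0) + e^(−2.28792) + e^(−2.50643) + e^(−2.76350) + e^(−4.61440) = 1.00000 + 0.101477 + 0.0815589 + 0.0630706 + 0.00990813 = 1.25601.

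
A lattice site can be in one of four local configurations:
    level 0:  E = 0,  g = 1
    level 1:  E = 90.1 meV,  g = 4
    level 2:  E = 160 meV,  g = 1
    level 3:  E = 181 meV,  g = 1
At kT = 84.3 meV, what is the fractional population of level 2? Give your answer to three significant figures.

Eᵢ/kT = 0, 1.0688, 1.8980, 2.1471.
Z = Σ gᵢe^(−Eᵢ/kT) = 1·e^(−0) + 4·e^(−1.0688) + 1·e^(−1.8980) + 1·e^(−2.1471) = 1.0000 + 1.3737 + 0.14987 + 0.11682 = 2.6404.
P₂ = g₂ e^(−E₂/kT) / Z = 0.14987/2.6404 = 0.0568.

0.0568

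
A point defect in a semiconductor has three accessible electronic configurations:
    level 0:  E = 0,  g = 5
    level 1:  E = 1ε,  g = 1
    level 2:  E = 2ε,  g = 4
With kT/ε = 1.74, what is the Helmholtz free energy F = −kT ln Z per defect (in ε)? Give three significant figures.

Eᵢ/kT = 0, 0.57471, 1.1494.
Z = Σ gᵢe^(−Eᵢ/kT) = 5·e^(−0) + 1·e^(−0.57471) + 4·e^(−1.1494) = 5.0000 + 0.56287 + 1.2673 = 6.8302.
F = −kT ln Z = −1.74 × ln(6.8302) = −1.74 × 1.9214 = -3.34 ε.

-3.34 ε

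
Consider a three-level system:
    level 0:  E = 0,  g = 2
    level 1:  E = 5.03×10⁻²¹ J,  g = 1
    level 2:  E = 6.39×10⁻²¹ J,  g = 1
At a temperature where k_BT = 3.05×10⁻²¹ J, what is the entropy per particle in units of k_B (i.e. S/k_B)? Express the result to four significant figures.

Eᵢ/kT = 0, 1.64918, 2.09508.
Z = Σ gᵢe^(−Eᵢ/kT) = 2·e^(−0) + 1·e^(−1.64918) + 1·e^(−2.09508) = 2.00000 + 0.192207 + 0.123060 = 2.31527.
⟨E⟩ = Σ EᵢPᵢ = 0.757214 ×10⁻²¹ J.
S/k_B = ln Z + ⟨E⟩/kT = ln(2.31527) + 0.757214/3.05 = 0.839526 + 0.248267 = 1.088.

1.088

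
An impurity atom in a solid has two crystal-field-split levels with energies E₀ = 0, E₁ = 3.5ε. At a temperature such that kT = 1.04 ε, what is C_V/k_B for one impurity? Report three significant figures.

Eᵢ/kT = 0, 3.3654.
Z = Σ e^(−Eᵢ/kT) = e^(−0) + e^(−3.3654) = 1.0000 + 0.034548 = 1.0345.
⟨E⟩ = 0.11689 ε, ⟨E²⟩ = 0.40910 ε².
C_V/k_B = (⟨E²⟩ − ⟨E⟩²)/(kT)² = (0.40910 − 0.013663)/1.0816 = 0.366.

0.366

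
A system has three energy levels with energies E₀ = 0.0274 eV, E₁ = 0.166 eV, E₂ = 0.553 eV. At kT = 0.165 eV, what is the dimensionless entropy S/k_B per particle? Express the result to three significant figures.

0.723

Eᵢ/kT = 0.16606, 1.0061, 3.3515.
Z = Σ e^(−Eᵢ/kT) = e^(−0.16606) + e^(−1.0061) + e^(−3.3515) = 0.84700 + 0.36564 + 0.035032 = 1.2477.
⟨E⟩ = Σ EᵢPᵢ = 0.082774 eV.
S/k_B = ln Z + ⟨E⟩/kT = ln(1.2477) + 0.082774/0.165 = 0.22130 + 0.50166 = 0.723.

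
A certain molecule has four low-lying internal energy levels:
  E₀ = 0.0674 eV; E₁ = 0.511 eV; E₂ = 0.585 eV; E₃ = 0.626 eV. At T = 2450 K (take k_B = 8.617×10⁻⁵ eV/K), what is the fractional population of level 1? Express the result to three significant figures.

k_BT = 8.617×10⁻⁵ × 2450 K = 0.21112 eV.
Eᵢ/kT = 0.31925, 2.4204, 2.7709, 2.9651.
Z = Σ e^(−Eᵢ/kT) = e^(−0.31925) + e^(−2.4204) + e^(−2.7709) + e^(−2.9651) = 0.72669 + 0.088886 + 0.062606 + 0.051555 = 0.92974.
P₁ = e^(−E₁/kT) / Z = 0.088886/0.92974 = 0.0956.

0.0956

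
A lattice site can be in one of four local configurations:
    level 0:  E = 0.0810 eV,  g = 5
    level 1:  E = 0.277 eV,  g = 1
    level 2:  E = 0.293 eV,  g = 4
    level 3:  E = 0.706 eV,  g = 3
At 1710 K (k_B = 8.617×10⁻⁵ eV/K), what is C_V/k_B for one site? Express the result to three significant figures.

k_BT = 8.617×10⁻⁵ × 1710 K = 0.14735 eV.
Eᵢ/kT = 0.54971, 1.8799, 1.9885, 4.7913.
Z = Σ gᵢe^(−Eᵢ/kT) = 5·e^(−0.54971) + 1·e^(−1.8799) + 4·e^(−1.9885) + 3·e^(−4.7913) = 2.8856 + 0.15261 + 0.54760 + 0.024905 = 3.6107.
⟨E⟩ = 0.12575 eV, ⟨E²⟩ = 0.024944 eV².
C_V/k_B = (⟨E²⟩ − ⟨E⟩²)/(kT)² = (0.024944 − 0.015813)/0.021712 = 0.421.

0.421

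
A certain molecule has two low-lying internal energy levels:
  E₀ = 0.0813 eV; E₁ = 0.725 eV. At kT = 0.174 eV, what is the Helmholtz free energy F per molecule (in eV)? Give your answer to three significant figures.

Eᵢ/kT = 0.46724, 4.1667.
Z = Σ e^(−Eᵢ/kT) = e^(−0.46724) + e^(−4.1667) = 0.62673 + 0.015503 = 0.64223.
F = −kT ln Z = −0.174 × ln(0.64223) = −0.174 × -0.44281 = 0.0770 eV.

0.0770 eV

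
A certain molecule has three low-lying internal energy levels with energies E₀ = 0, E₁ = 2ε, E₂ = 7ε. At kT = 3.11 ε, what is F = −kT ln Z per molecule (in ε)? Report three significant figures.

-1.52 ε

Eᵢ/kT = 0, 0.64309, 2.2508.
Z = Σ e^(−Eᵢ/kT) = e^(−0) + e^(−0.64309) + e^(−2.2508) = 1.0000 + 0.52567 + 0.10531 = 1.6310.
F = −kT ln Z = −3.11 × ln(1.6310) = −3.11 × 0.48919 = -1.52 ε.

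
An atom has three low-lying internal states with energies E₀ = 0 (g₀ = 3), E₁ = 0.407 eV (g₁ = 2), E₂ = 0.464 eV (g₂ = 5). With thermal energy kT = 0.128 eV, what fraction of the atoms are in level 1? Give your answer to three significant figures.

0.0259

Eᵢ/kT = 0, 3.1797, 3.6250.
Z = Σ gᵢe^(−Eᵢ/kT) = 3·e^(−0) + 2·e^(−3.1797) + 5·e^(−3.6250) = 3.0000 + 0.083196 + 0.13325 = 3.2164.
P₁ = g₁ e^(−E₁/kT) / Z = 0.083196/3.2164 = 0.0259.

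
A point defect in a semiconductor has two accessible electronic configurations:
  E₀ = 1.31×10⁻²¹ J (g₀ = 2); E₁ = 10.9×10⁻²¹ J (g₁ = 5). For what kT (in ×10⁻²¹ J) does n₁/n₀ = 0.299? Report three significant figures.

n₁/n₀ = (g₁/g₀) exp[−(E₁−E₀)/kT] = 0.299.
⇒ (E₁−E₀)/kT = ln((5/2)/0.299) = ln(8.3612) = 2.1236.
kT = 9.59 ×10⁻²¹ J / 2.1236 = 4.52 ×10⁻²¹ J.

4.52 ×10⁻²¹ J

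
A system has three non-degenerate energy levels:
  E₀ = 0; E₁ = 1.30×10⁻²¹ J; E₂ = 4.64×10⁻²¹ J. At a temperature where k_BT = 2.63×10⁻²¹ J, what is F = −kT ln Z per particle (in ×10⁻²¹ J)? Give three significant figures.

-1.52 ×10⁻²¹ J

Eᵢ/kT = 0, 0.49430, 1.7643.
Z = Σ e^(−Eᵢ/kT) = e^(−0) + e^(−0.49430) + e^(−1.7643) = 1.0000 + 0.61000 + 0.17131 = 1.7813.
F = −kT ln Z = −2.63 × ln(1.7813) = −2.63 × 0.57734 = -1.52 ×10⁻²¹ J.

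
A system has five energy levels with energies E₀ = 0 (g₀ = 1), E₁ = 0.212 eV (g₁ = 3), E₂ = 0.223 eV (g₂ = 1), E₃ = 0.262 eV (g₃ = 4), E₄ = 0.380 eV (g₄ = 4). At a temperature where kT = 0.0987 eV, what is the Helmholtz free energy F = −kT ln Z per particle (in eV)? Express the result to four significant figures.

-0.05916 eV

Eᵢ/kT = 0, 2.14792, 2.25937, 2.65451, 3.85005.
Z = Σ gᵢe^(−Eᵢ/kT) = 1·e^(−0) + 3·e^(−2.14792) + 1·e^(−2.25937) + 4·e^(−2.65451) + 4·e^(−3.85005) = 1.00000 + 0.350180 + 0.104416 + 0.281333 + 0.0851147 = 1.82104.
F = −kT ln Z = −0.0987 × ln(1.82104) = −0.0987 × 0.599408 = -0.05916 eV.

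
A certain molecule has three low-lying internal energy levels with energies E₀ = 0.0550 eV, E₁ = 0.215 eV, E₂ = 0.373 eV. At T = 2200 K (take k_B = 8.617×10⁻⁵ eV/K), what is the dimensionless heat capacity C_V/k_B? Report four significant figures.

k_BT = 8.617×10⁻⁵ × 2200 K = 0.189574 eV.
Eᵢ/kT = 0.290124, 1.13412, 1.96757.
Z = Σ e^(−Eᵢ/kT) = e^(−0.290124) + e^(−1.13412) + e^(−1.96757) = 0.748171 + 0.321705 + 0.139796 = 1.20967.
⟨E⟩ = 0.134301 eV, ⟨E²⟩ = 0.0302427 eV².
C_V/k_B = (⟨E²⟩ − ⟨E⟩²)/(kT)² = (0.0302427 − 0.0180368)/0.0359383 = 0.3396.

0.3396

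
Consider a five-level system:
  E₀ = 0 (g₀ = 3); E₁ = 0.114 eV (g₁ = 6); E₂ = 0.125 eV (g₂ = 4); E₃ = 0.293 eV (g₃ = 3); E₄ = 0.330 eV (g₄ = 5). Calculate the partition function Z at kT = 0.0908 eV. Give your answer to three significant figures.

Eᵢ/kT = 0, 1.2555, 1.3767, 3.2269, 3.6344.
Z = Σ gᵢe^(−Eᵢ/kT) = 3·e^(−0) + 6·e^(−1.2555) + 4·e^(−1.3767) + 3·e^(−3.2269) + 5·e^(−3.6344) = 3.0000 + 1.7096 + 1.0096 + 0.11904 + 0.13200 = 5.9702.

Z = 5.97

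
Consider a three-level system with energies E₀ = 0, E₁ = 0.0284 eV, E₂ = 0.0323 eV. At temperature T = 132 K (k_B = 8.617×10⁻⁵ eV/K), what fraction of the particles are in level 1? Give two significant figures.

k_BT = 8.617×10⁻⁵ × 132 K = 0.01137 eV.
Eᵢ/kT = 0, 2.498, 2.841.
Z = Σ e^(−Eᵢ/kT) = e^(−0) + e^(−2.498) + e^(−2.841) = 1.000 + 0.08225 + 0.05837 = 1.141.
P₁ = e^(−E₁/kT) / Z = 0.08225/1.141 = 0.072.

0.072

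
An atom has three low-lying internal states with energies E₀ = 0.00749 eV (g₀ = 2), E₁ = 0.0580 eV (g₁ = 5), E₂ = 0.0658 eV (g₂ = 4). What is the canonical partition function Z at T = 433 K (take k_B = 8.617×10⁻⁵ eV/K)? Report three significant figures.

k_BT = 8.617×10⁻⁵ × 433 K = 0.037312 eV.
Eᵢ/kT = 0.20074, 1.5545, 1.7635.
Z = Σ gᵢe^(−Eᵢ/kT) = 2·e^(−0.20074) + 5·e^(−1.5545) + 4·e^(−1.7635) = 1.6363 + 1.0565 + 0.68578 = 3.3786.

Z = 3.38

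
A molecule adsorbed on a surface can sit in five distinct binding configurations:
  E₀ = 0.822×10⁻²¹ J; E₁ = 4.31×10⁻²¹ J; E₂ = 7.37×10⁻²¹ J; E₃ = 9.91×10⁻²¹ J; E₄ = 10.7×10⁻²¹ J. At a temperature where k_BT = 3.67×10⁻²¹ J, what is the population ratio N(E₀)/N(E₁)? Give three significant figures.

2.59

n₀/n₁ = exp[−(E₀−E₁)/kT] = exp(−(-3.488 ×10⁻²¹ J)/(3.67 ×10⁻²¹ J)) = exp(0.95041) = 2.59.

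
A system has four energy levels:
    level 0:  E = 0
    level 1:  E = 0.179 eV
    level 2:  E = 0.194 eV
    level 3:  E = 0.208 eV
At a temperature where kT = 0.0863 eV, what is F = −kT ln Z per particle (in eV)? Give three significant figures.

-0.0240 eV

Eᵢ/kT = 0, 2.0742, 2.2480, 2.4102.
Z = Σ e^(−Eᵢ/kT) = e^(−0) + e^(−2.0742) + e^(−2.2480) + e^(−2.4102) = 1.0000 + 0.12566 + 0.10561 + 0.089797 = 1.3211.
F = −kT ln Z = −0.0863 × ln(1.3211) = −0.0863 × 0.27846 = -0.0240 eV.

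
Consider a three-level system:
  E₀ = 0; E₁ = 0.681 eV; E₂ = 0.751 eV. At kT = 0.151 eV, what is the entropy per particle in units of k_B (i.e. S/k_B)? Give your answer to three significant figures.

Eᵢ/kT = 0, 4.5099, 4.9735.
Z = Σ e^(−Eᵢ/kT) = e^(−0) + e^(−4.5099) + e^(−4.9735) = 1.0000 + 0.011000 + 0.0069189 = 1.0179.
⟨E⟩ = Σ EᵢPᵢ = 0.012464 eV.
S/k_B = ln Z + ⟨E⟩/kT = ln(1.0179) + 0.012464/0.151 = 0.017742 + 0.082543 = 0.100.

0.100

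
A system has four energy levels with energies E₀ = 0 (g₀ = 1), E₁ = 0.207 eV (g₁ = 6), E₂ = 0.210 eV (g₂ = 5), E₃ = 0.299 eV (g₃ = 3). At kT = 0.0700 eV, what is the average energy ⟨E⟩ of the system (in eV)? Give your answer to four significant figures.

Eᵢ/kT = 0, 2.95714, 3.00000, 4.27143.
Z = Σ gᵢe^(−Eᵢ/kT) = 1·e^(−0) + 6·e^(−2.95714) + 5·e^(−3.00000) + 3·e^(−4.27143) = 1.00000 + 0.311804 + 0.248935 + 0.0418854 = 1.60262.
⟨E⟩ = Σ Eᵢ gᵢe^(−Eᵢ/kT) / Z = (0·1.00000 + 0.207·0.311804 + 0.210·0.248935 + 0.299·0.0418854) / 1.60262 = 0.08071 eV.

0.08071 eV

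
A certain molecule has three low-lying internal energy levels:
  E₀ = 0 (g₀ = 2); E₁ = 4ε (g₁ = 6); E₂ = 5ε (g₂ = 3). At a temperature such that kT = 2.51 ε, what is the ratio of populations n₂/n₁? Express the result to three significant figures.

0.336

n₂/n₁ = (g₂/g₁) exp[−(E₂−E₁)/kT] = (3/6) × exp(−(1ε)/(2.51ε)) = (3/6) × exp(-0.39841) = 0.336.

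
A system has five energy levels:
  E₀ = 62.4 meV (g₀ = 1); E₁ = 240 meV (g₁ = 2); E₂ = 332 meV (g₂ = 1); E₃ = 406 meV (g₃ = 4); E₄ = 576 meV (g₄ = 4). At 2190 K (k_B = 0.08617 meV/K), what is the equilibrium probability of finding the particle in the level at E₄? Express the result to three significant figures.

0.0898

k_BT = 0.08617 × 2190 K = 188.71 meV.
Eᵢ/kT = 0.33067, 1.2718, 1.7593, 2.1514, 3.0523.
Z = Σ gᵢe^(−Eᵢ/kT) = 1·e^(−0.33067) + 2·e^(−1.2718) + 1·e^(−1.7593) + 4·e^(−2.1514) + 4·e^(−3.0523) = 0.71844 + 0.56065 + 0.17217 + 0.46528 + 0.18900 = 2.1055.
P₄ = g₄ e^(−E₄/kT) / Z = 0.18900/2.1055 = 0.0898.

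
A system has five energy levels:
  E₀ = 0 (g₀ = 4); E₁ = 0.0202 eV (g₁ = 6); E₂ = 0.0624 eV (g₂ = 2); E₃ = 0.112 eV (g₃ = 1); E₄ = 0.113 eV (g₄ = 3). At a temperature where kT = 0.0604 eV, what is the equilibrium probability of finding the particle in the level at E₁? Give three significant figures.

Eᵢ/kT = 0, 0.33444, 1.0331, 1.8543, 1.8709.
Z = Σ gᵢe^(−Eᵢ/kT) = 4·e^(−0) + 6·e^(−0.33444) + 2·e^(−1.0331) + 1·e^(−1.8543) + 3·e^(−1.8709) = 4.0000 + 4.2944 + 0.71180 + 0.15656 + 0.46196 = 9.6247.
P₁ = g₁ e^(−E₁/kT) / Z = 4.2944/9.6247 = 0.446.

0.446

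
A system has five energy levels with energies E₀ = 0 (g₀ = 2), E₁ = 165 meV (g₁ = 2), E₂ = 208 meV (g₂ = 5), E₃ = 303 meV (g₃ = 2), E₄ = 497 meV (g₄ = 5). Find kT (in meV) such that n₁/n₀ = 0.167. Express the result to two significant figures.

n₁/n₀ = (g₁/g₀) exp[−(E₁−E₀)/kT] = 0.167.
⇒ (E₁−E₀)/kT = ln((2/2)/0.167) = ln(5.988) = 1.790.
kT = 165 meV / 1.790 = 92 meV.

92 meV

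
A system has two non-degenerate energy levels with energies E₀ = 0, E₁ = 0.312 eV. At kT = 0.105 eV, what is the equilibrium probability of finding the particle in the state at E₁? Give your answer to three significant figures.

0.0487

Eᵢ/kT = 0, 2.9714.
Z = Σ e^(−Eᵢ/kT) = e^(−0) + e^(−2.9714) = 1.0000 + 0.051232 = 1.0512.
P₁ = e^(−E₁/kT) / Z = 0.051232/1.0512 = 0.0487.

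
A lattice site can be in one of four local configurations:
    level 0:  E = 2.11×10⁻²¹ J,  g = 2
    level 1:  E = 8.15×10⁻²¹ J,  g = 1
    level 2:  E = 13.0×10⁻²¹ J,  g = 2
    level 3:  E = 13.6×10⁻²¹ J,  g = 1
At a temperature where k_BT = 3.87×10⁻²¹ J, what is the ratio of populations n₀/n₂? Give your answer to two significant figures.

17

n₀/n₂ = (g₀/g₂) exp[−(E₀−E₂)/kT] = (2/2) × exp(−(-10.89 ×10⁻²¹ J)/(3.87 ×10⁻²¹ J)) = (2/2) × exp(2.814) = 17.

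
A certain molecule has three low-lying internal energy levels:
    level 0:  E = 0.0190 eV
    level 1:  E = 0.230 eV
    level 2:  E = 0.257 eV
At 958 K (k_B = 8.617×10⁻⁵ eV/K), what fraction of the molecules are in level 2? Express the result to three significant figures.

0.0494

k_BT = 8.617×10⁻⁵ × 958 K = 0.082551 eV.
Eᵢ/kT = 0.23016, 2.7862, 3.1132.
Z = Σ e^(−Eᵢ/kT) = e^(−0.23016) + e^(−2.7862) + e^(−3.1132) = 0.79441 + 0.061655 + 0.044458 = 0.90052.
P₂ = e^(−E₂/kT) / Z = 0.044458/0.90052 = 0.0494.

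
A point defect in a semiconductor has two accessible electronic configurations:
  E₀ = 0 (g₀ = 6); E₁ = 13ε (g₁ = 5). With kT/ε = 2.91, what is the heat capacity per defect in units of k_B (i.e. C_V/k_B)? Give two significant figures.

Eᵢ/kT = 0, 4.467.
Z = Σ gᵢe^(−Eᵢ/kT) = 6·e^(−0) + 5·e^(−4.467) = 6.000 + 0.05741 = 6.057.
⟨E⟩ = 0.1232 ε, ⟨E²⟩ = 1.602 ε².
C_V/k_B = (⟨E²⟩ − ⟨E⟩²)/(kT)² = (1.602 − 0.01518)/8.468 = 0.19.

0.19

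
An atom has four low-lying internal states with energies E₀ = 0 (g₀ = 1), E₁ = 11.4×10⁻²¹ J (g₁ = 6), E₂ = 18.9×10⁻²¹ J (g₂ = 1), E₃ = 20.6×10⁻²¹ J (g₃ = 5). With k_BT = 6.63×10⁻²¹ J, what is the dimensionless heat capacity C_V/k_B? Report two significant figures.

1.1

Eᵢ/kT = 0, 1.719, 2.851, 3.107.
Z = Σ gᵢe^(−Eᵢ/kT) = 1·e^(−0) + 6·e^(−1.719) + 1·e^(−2.851) + 5·e^(−3.107) = 1.000 + 1.075 + 0.05779 + 0.2237 = 2.356.
⟨E⟩ = 7.621, ⟨E²⟩ = 108.4.
C_V/k_B = (⟨E²⟩ − ⟨E⟩²)/(kT)² = (108.4 − 58.08)/43.96 = 1.1.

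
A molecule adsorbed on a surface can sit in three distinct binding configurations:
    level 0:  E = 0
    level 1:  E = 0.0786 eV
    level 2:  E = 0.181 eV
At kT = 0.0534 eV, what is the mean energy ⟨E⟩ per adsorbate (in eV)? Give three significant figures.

0.0191 eV

Eᵢ/kT = 0, 1.4719, 3.3895.
Z = Σ e^(−Eᵢ/kT) = e^(−0) + e^(−1.4719) + e^(−3.3895) = 1.0000 + 0.22949 + 0.033726 = 1.2632.
⟨E⟩ = Σ Eᵢ e^(−Eᵢ/kT) / Z = (0·1.0000 + 0.0786·0.22949 + 0.181·0.033726) / 1.2632 = 0.0191 eV.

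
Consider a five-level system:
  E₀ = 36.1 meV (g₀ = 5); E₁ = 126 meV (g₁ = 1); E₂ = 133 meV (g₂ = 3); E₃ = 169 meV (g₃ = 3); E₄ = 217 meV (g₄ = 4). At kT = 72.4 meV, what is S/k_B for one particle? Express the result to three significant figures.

Eᵢ/kT = 0.49862, 1.7403, 1.8370, 2.3343, 2.9972.
Z = Σ gᵢe^(−Eᵢ/kT) = 5·e^(−0.49862) + 1·e^(−1.7403) + 3·e^(−1.8370) + 3·e^(−2.3343) + 4·e^(−2.9972) = 3.0368 + 0.17547 + 0.47788 + 0.29063 + 0.19971 = 4.1805.
⟨E⟩ = Σ EᵢPᵢ = 68.831 meV.
S/k_B = ln Z + ⟨E⟩/kT = ln(4.1805) + 68.831/72.4 = 1.4304 + 0.95070 = 2.38.

2.38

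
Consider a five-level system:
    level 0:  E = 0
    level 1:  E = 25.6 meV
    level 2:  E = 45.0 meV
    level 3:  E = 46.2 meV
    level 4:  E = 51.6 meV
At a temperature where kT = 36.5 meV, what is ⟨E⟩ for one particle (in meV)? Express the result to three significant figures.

22.2 meV

Eᵢ/kT = 0, 0.70137, 1.2329, 1.2658, 1.4137.
Z = Σ e^(−Eᵢ/kT) = e^(−0) + e^(−0.70137) + e^(−1.2329) + e^(−1.2658) + e^(−1.4137) = 1.0000 + 0.49591 + 0.29145 + 0.28201 + 0.24324 = 2.3126.
⟨E⟩ = Σ Eᵢ e^(−Eᵢ/kT) / Z = (0·1.0000 + 25.6·0.49591 + 45.0·0.29145 + 46.2·0.28201 + 51.6·0.24324) / 2.3126 = 22.2 meV.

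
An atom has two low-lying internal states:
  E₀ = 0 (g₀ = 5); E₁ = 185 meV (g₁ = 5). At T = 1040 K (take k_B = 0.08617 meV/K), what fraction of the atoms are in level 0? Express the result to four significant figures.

k_BT = 0.08617 × 1040 K = 89.6168 meV.
Eᵢ/kT = 0, 2.06435.
Z = Σ gᵢe^(−Eᵢ/kT) = 5·e^(−0) + 5·e^(−2.06435) = 5.00000 + 0.634504 = 5.63450.
P₀ = g₀ e^(−E₀/kT) / Z = 5.00000/5.63450 = 0.8874.

0.8874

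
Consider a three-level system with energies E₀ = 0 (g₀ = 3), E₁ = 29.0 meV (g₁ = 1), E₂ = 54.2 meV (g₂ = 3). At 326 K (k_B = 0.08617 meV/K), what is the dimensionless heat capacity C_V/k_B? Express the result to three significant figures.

0.426

k_BT = 0.08617 × 326 K = 28.091 meV.
Eᵢ/kT = 0, 1.0324, 1.9294.
Z = Σ gᵢe^(−Eᵢ/kT) = 3·e^(−0) + 1·e^(−1.0324) + 3·e^(−1.9294) = 3.0000 + 0.35615 + 0.43571 = 3.7919.
⟨E⟩ = 8.9517 meV, ⟨E²⟩ = 416.54 meV².
C_V/k_B = (⟨E²⟩ − ⟨E⟩²)/(kT)² = (416.54 − 80.133)/789.10 = 0.426.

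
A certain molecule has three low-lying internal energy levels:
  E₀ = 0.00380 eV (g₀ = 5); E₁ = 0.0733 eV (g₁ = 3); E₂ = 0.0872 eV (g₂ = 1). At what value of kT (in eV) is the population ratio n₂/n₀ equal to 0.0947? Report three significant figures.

n₂/n₀ = (g₂/g₀) exp[−(E₂−E₀)/kT] = 0.0947.
⇒ (E₂−E₀)/kT = ln((1/5)/0.0947) = ln(2.1119) = 0.74759.
kT = 0.08340 eV / 0.74759 = 0.112 eV.

0.112 eV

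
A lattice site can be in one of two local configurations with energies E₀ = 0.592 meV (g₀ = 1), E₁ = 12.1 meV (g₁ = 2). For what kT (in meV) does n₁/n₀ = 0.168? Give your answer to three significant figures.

4.65 meV

n₁/n₀ = (g₁/g₀) exp[−(E₁−E₀)/kT] = 0.168.
⇒ (E₁−E₀)/kT = ln((2/1)/0.168) = ln(11.905) = 2.4770.
kT = 11.508 meV / 2.4770 = 4.65 meV.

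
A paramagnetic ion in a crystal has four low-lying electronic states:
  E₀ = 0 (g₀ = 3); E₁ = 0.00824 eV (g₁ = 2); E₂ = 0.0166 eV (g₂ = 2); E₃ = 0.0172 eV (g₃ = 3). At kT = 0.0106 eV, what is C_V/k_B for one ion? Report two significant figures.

0.41

Eᵢ/kT = 0, 0.7774, 1.566, 1.623.
Z = Σ gᵢe^(−Eᵢ/kT) = 3·e^(−0) + 2·e^(−0.7774) + 2·e^(−1.566) + 3·e^(−1.623) = 3.000 + 0.9192 + 0.4178 + 0.5919 = 4.929.
⟨E⟩ = 0.005009 eV, ⟨E²⟩ = 0.00007155 eV².
C_V/k_B = (⟨E²⟩ − ⟨E⟩²)/(kT)² = (0.00007155 − 0.00002509)/0.0001124 = 0.41.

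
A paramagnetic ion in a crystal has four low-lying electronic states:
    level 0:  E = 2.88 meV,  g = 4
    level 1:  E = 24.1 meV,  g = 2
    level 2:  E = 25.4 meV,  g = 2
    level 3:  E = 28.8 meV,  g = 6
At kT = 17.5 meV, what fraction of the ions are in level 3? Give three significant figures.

0.210

Eᵢ/kT = 0.16457, 1.3771, 1.4514, 1.6457.
Z = Σ gᵢe^(−Eᵢ/kT) = 4·e^(−0.16457) + 2·e^(−1.3771) + 2·e^(−1.4514) + 6·e^(−1.6457) = 3.3930 + 0.50462 + 0.46848 + 1.1573 = 5.5234.
P₃ = g₃ e^(−E₃/kT) / Z = 1.1573/5.5234 = 0.210.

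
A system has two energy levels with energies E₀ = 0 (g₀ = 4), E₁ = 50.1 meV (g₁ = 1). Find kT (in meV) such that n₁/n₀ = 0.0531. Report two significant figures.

n₁/n₀ = (g₁/g₀) exp[−(E₁−E₀)/kT] = 0.0531.
⇒ (E₁−E₀)/kT = ln((1/4)/0.0531) = ln(4.708) = 1.549.
kT = 50.1 meV / 1.549 = 32 meV.

32 meV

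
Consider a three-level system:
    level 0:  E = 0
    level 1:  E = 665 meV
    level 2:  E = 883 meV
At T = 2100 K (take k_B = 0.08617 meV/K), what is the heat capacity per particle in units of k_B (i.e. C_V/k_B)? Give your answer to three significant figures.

k_BT = 0.08617 × 2100 K = 180.96 meV.
Eᵢ/kT = 0, 3.6748, 4.8795.
Z = Σ e^(−Eᵢ/kT) = e^(−0) + e^(−3.6748) + e^(−4.8795) = 1.0000 + 0.025354 + 0.0076008 = 1.0330.
⟨E⟩ = 22.819 meV, ⟨E²⟩ = 16591 meV².
C_V/k_B = (⟨E²⟩ − ⟨E⟩²)/(kT)² = (16591 − 520.71)/32747 = 0.491.

0.491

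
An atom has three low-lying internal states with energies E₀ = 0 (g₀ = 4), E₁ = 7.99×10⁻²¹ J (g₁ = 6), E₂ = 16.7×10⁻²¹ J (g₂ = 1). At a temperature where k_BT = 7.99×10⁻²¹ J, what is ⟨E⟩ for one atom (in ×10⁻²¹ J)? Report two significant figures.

3.1 ×10⁻²¹ J

Eᵢ/kT = 0, 1.000, 2.090.
Z = Σ gᵢe^(−Eᵢ/kT) = 4·e^(−0) + 6·e^(−1.000) + 1·e^(−2.090) = 4.000 + 2.207 + 0.1237 = 6.331.
⟨E⟩ = Σ Eᵢ gᵢe^(−Eᵢ/kT) / Z = (0·4.000 + 7.99·2.207 + 16.7·0.1237) / 6.331 = 3.1 ×10⁻²¹ J.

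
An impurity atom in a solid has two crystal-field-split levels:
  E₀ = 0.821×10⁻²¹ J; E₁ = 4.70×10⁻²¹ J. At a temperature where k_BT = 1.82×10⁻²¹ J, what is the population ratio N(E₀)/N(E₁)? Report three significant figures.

8.43

n₀/n₁ = exp[−(E₀−E₁)/kT] = exp(−(-3.879 ×10⁻²¹ J)/(1.82 ×10⁻²¹ J)) = exp(2.1313) = 8.43.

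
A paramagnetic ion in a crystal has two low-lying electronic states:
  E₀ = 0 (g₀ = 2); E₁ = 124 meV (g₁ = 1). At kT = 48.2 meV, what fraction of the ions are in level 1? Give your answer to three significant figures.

0.0368

Eᵢ/kT = 0, 2.5726.
Z = Σ gᵢe^(−Eᵢ/kT) = 2·e^(−0) + 1·e^(−2.5726) = 2.0000 + 0.076337 = 2.0763.
P₁ = g₁ e^(−E₁/kT) / Z = 0.076337/2.0763 = 0.0368.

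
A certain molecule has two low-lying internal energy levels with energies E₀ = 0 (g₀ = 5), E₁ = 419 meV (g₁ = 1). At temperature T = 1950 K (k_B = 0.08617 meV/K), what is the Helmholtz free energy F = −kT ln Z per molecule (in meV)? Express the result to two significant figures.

k_BT = 0.08617 × 1950 K = 168.0 meV.
Eᵢ/kT = 0, 2.494.
Z = Σ gᵢe^(−Eᵢ/kT) = 5·e^(−0) + 1·e^(−2.494) = 5.000 + 0.08258 = 5.083.
F = −kT ln Z = −168.0 × ln(5.083) = −168.0 × 1.626 = -270 meV.

-270 meV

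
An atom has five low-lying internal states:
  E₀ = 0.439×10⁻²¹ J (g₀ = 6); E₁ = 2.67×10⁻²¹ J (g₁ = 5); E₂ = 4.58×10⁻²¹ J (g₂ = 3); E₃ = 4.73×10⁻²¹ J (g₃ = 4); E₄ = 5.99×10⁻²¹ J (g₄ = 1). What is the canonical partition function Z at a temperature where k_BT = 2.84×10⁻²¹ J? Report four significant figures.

Eᵢ/kT = 0.154577, 0.940141, 1.61268, 1.66549, 2.10915.
Z = Σ gᵢe^(−Eᵢ/kT) = 6·e^(−0.154577) + 5·e^(−0.940141) + 3·e^(−1.61268) + 4·e^(−1.66549) + 1·e^(−2.10915) = 5.14067 + 1.95286 + 0.598058 + 0.756392 + 0.121341 = 8.56932.

Z = 8.569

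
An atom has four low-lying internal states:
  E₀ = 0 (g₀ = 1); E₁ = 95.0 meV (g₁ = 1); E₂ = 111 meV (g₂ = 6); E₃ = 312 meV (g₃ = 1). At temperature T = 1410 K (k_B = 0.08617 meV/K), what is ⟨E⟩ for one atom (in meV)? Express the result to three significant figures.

84.9 meV

k_BT = 0.08617 × 1410 K = 121.50 meV.
Eᵢ/kT = 0, 0.78189, 0.91358, 2.5679.
Z = Σ gᵢe^(−Eᵢ/kT) = 1·e^(−0) + 1·e^(−0.78189) + 6·e^(−0.91358) + 1·e^(−2.5679) = 1.0000 + 0.45754 + 2.4065 + 0.076696 = 3.9407.
⟨E⟩ = Σ Eᵢ gᵢe^(−Eᵢ/kT) / Z = (0·1.0000 + 95.0·0.45754 + 111·2.4065 + 312·0.076696) / 3.9407 = 84.9 meV.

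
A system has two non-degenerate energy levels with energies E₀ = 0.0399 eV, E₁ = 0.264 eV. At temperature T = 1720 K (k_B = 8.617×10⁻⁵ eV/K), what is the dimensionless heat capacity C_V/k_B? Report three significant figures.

0.338

k_BT = 8.617×10⁻⁵ × 1720 K = 0.14821 eV.
Eᵢ/kT = 0.26921, 1.7813.
Z = Σ e^(−Eᵢ/kT) = e^(−0.26921) + e^(−1.7813) = 0.76398 + 0.16842 = 0.93240.
⟨E⟩ = 0.080379 eV, ⟨E²⟩ = 0.013894 eV².
C_V/k_B = (⟨E²⟩ − ⟨E⟩²)/(kT)² = (0.013894 − 0.0064608)/0.021966 = 0.338.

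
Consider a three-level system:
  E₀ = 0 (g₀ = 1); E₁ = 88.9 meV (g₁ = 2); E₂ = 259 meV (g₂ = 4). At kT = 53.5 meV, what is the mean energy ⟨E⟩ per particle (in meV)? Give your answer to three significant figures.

Eᵢ/kT = 0, 1.6617, 4.8411.
Z = Σ gᵢe^(−Eᵢ/kT) = 1·e^(−0) + 2·e^(−1.6617) + 4·e^(−4.8411) = 1.0000 + 0.37963 + 0.031593 = 1.4112.
⟨E⟩ = Σ Eᵢ gᵢe^(−Eᵢ/kT) / Z = (0·1.0000 + 88.9·0.37963 + 259·0.031593) / 1.4112 = 29.7 meV.

29.7 meV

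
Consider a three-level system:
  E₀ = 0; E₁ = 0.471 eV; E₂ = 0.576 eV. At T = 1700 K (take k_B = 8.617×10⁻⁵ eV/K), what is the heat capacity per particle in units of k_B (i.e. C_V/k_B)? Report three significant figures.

k_BT = 8.617×10⁻⁵ × 1700 K = 0.14649 eV.
Eᵢ/kT = 0, 3.2152, 3.9320.
Z = Σ e^(−Eᵢ/kT) = e^(−0) + e^(−3.2152) + e^(−3.9320) = 1.0000 + 0.040147 + 0.019604 = 1.0598.
⟨E⟩ = 0.028497 eV, ⟨E²⟩ = 0.014541 eV².
C_V/k_B = (⟨E²⟩ − ⟨E⟩²)/(kT)² = (0.014541 − 0.00081208)/0.021459 = 0.640.

0.640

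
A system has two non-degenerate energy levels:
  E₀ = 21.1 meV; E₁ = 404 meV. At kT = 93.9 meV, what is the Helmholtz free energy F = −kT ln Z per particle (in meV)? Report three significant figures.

Eᵢ/kT = 0.22471, 4.3024.
Z = Σ e^(−Eᵢ/kT) = e^(−0.22471) + e^(−4.3024) = 0.79875 + 0.013536 = 0.81229.
F = −kT ln Z = −93.9 × ln(0.81229) = −93.9 × -0.20790 = 19.5 meV.

19.5 meV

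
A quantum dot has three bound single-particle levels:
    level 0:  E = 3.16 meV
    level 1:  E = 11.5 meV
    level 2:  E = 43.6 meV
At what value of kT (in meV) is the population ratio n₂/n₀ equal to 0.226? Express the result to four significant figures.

27.19 meV

n₂/n₀ = exp[−(E₂−E₀)/kT] = 0.226.
⇒ (E₂−E₀)/kT = ln(1/0.226) = ln(4.42478) = 1.48722.
kT = 40.44 meV / 1.48722 = 27.19 meV.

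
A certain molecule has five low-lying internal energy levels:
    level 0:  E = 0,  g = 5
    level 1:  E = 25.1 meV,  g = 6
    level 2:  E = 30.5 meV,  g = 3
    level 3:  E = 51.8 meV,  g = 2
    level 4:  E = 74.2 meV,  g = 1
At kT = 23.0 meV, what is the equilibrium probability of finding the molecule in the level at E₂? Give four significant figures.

Eᵢ/kT = 0, 1.09130, 1.32609, 2.25217, 3.22609.
Z = Σ gᵢe^(−Eᵢ/kT) = 5·e^(−0) + 6·e^(−1.09130) + 3·e^(−1.32609) + 2·e^(−2.25217) + 1·e^(−3.22609) = 5.00000 + 2.01468 + 0.796540 + 0.210342 + 0.0397125 = 8.06127.
P₂ = g₂ e^(−E₂/kT) / Z = 0.796540/8.06127 = 0.09881.

0.09881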